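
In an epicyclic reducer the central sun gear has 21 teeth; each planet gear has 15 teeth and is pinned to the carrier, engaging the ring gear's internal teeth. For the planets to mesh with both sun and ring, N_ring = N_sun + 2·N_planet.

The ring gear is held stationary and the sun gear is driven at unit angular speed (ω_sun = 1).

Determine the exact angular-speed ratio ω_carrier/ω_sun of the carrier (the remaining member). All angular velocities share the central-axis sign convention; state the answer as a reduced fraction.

7/24

N_ring = 21 + 2·15 = 51
21(ω_s−ω_c) = −51(ω_r−ω_c),  ω_r=0, ω_s=1
21(1−ω_c) = −51(0−ω_c)  ⇒  72ω_c = 21  ⇒  ω_c = 7/24
ω_c/ω_s = 7/24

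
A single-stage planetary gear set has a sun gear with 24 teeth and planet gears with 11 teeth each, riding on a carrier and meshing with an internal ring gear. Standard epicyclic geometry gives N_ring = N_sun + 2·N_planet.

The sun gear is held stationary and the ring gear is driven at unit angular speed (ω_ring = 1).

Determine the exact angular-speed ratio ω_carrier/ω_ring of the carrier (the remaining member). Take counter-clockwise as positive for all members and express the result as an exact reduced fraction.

N_ring = 24 + 2·11 = 46
24(ω_s−ω_c) = −46(ω_r−ω_c),  ω_s=0, ω_r=1
24(0−ω_c) = −46(1−ω_c)  ⇒  70ω_c = 46  ⇒  ω_c = 23/35
ω_c/ω_r = 23/35

23/35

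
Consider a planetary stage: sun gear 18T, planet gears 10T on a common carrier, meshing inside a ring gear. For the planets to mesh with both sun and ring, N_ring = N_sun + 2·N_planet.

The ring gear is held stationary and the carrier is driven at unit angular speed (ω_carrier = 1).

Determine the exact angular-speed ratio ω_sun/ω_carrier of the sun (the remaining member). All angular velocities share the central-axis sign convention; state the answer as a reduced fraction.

28/9

N_ring = 18 + 2·10 = 38
18(ω_s−ω_c) = −38(ω_r−ω_c),  ω_r=0, ω_c=1
ω_s = 1 − (38/18)(0−1) = 28/9
ω_s/ω_c = 28/9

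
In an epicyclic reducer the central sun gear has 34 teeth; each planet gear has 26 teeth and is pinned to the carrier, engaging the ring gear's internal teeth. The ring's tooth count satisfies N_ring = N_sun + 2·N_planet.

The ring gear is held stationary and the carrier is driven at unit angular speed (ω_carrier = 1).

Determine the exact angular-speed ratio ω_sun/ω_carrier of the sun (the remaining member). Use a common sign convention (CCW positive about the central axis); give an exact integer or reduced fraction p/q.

N_ring = 34 + 2·26 = 86
34(ω_s−ω_c) = −86(ω_r−ω_c),  ω_r=0, ω_c=1
ω_s = 1 − (86/34)(0−1) = 60/17
ω_s/ω_c = 60/17

60/17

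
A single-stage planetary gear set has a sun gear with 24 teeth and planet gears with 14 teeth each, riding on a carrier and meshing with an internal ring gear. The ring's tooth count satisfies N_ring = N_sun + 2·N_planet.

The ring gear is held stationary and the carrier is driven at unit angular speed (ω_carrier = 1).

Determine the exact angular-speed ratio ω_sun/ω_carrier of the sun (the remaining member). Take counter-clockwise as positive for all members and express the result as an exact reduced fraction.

19/6

N_ring = 24 + 2·14 = 52
24(ω_s−ω_c) = −52(ω_r−ω_c),  ω_r=0, ω_c=1
ω_s = 1 − (52/24)(0−1) = 19/6
ω_s/ω_c = 19/6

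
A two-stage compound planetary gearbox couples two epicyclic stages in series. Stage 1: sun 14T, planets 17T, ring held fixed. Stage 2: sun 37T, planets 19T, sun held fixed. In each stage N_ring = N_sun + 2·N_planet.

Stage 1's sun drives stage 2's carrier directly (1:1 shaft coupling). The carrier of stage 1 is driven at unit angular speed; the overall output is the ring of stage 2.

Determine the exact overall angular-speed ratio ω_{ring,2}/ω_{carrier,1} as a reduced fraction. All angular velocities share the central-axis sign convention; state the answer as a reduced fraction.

Stage 1: N_ring = 14 + 2·17 = 48
Stage 1: 14(ω_s−ω_c) = −48(ω_r−ω_c),  ω_r=0, ω_c=1
Stage 1: ω_s = 1 − (48/14)(0−1) = 31/7
  ⇒ ω_s¹/ω_c¹ = 31/7
Stage 2: N_ring = 37 + 2·19 = 75
Stage 2: 37(ω_s−ω_c) = −75(ω_r−ω_c),  ω_s=0, ω_c=1
Stage 2: ω_r = 1 − (37/75)(0−1) = 112/75
  ⇒ ω_r²/ω_c² = 112/75
Coupling ω_c² = ω_s¹ ⇒ overall = 31/7 × 112/75 = 496/75

496/75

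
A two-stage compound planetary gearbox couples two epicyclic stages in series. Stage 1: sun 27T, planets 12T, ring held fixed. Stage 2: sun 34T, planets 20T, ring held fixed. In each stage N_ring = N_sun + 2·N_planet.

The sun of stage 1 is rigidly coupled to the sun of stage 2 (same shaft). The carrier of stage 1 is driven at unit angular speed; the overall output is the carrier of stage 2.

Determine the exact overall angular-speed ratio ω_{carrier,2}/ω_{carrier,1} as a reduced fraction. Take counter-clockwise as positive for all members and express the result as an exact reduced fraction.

Stage 1: N_ring = 27 + 2·12 = 51
Stage 1: 27(ω_s−ω_c) = −51(ω_r−ω_c),  ω_r=0, ω_c=1
Stage 1: ω_s = 1 − (51/27)(0−1) = 26/9
  ⇒ ω_s¹/ω_c¹ = 26/9
Stage 2: N_ring = 34 + 2·20 = 74
Stage 2: 34(ω_s−ω_c) = −74(ω_r−ω_c),  ω_r=0, ω_s=1
Stage 2: 34(1−ω_c) = −74(0−ω_c)  ⇒  108ω_c = 34  ⇒  ω_c = 17/54
  ⇒ ω_c²/ω_s² = 17/54
Coupling ω_s² = ω_s¹ ⇒ overall = 26/9 × 17/54 = 221/243

221/243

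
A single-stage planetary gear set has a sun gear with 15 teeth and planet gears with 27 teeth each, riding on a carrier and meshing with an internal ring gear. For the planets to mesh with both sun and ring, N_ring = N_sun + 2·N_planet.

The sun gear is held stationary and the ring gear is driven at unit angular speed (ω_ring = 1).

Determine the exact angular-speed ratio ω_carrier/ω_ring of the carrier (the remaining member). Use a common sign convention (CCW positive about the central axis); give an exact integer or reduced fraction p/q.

23/28

N_ring = 15 + 2·27 = 69
15(ω_s−ω_c) = −69(ω_r−ω_c),  ω_s=0, ω_r=1
15(0−ω_c) = −69(1−ω_c)  ⇒  84ω_c = 69  ⇒  ω_c = 23/28
ω_c/ω_r = 23/28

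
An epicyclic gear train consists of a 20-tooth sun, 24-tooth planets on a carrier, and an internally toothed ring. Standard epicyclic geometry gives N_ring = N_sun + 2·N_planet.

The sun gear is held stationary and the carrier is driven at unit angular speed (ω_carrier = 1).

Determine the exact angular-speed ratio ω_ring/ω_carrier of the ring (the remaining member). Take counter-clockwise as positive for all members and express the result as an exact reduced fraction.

22/17

N_ring = 20 + 2·24 = 68
20(ω_s−ω_c) = −68(ω_r−ω_c),  ω_s=0, ω_c=1
ω_r = 1 − (20/68)(0−1) = 22/17
ω_r/ω_c = 22/17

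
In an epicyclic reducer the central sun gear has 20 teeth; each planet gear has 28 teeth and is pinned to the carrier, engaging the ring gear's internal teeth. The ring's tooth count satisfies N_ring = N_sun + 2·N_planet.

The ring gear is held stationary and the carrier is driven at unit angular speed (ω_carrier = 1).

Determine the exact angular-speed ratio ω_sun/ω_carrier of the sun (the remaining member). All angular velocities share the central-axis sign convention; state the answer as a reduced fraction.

24/5

N_ring = 20 + 2·28 = 76
20(ω_s−ω_c) = −76(ω_r−ω_c),  ω_r=0, ω_c=1
ω_s = 1 − (76/20)(0−1) = 24/5
ω_s/ω_c = 24/5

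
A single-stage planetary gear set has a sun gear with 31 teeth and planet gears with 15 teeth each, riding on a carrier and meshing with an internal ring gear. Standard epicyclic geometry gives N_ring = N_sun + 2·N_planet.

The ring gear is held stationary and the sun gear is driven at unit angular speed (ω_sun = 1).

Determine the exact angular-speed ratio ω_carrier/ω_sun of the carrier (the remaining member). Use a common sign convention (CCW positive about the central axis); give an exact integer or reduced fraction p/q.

N_ring = 31 + 2·15 = 61
31(ω_s−ω_c) = −61(ω_r−ω_c),  ω_r=0, ω_s=1
31(1−ω_c) = −61(0−ω_c)  ⇒  92ω_c = 31  ⇒  ω_c = 31/92
ω_c/ω_s = 31/92

31/92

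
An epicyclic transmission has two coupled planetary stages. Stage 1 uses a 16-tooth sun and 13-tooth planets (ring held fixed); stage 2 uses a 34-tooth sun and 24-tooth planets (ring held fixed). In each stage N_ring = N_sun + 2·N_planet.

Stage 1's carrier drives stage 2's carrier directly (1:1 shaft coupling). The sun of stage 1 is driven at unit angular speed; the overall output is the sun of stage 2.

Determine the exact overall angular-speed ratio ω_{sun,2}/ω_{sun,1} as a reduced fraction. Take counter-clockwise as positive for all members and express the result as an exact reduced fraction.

Stage 1: N_ring = 16 + 2·13 = 42
Stage 1: 16(ω_s−ω_c) = −42(ω_r−ω_c),  ω_r=0, ω_s=1
Stage 1: 16(1−ω_c) = −42(0−ω_c)  ⇒  58ω_c = 16  ⇒  ω_c = 8/29
  ⇒ ω_c¹/ω_s¹ = 8/29
Stage 2: N_ring = 34 + 2·24 = 82
Stage 2: 34(ω_s−ω_c) = −82(ω_r−ω_c),  ω_r=0, ω_c=1
Stage 2: ω_s = 1 − (82/34)(0−1) = 58/17
  ⇒ ω_s²/ω_c² = 58/17
Coupling ω_c² = ω_c¹ ⇒ overall = 8/29 × 58/17 = 16/17

16/17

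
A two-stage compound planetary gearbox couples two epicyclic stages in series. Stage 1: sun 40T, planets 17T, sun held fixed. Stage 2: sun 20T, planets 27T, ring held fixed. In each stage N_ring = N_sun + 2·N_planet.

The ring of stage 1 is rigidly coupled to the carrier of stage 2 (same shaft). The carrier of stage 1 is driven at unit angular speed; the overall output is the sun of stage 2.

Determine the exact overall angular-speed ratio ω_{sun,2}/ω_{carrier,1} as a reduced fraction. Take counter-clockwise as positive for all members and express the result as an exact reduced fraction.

Stage 1: N_ring = 40 + 2·17 = 74
Stage 1: 40(ω_s−ω_c) = −74(ω_r−ω_c),  ω_s=0, ω_c=1
Stage 1: ω_r = 1 − (40/74)(0−1) = 57/37
  ⇒ ω_r¹/ω_c¹ = 57/37
Stage 2: N_ring = 20 + 2·27 = 74
Stage 2: 20(ω_s−ω_c) = −74(ω_r−ω_c),  ω_r=0, ω_c=1
Stage 2: ω_s = 1 − (74/20)(0−1) = 47/10
  ⇒ ω_s²/ω_c² = 47/10
Coupling ω_c² = ω_r¹ ⇒ overall = 57/37 × 47/10 = 2679/370

2679/370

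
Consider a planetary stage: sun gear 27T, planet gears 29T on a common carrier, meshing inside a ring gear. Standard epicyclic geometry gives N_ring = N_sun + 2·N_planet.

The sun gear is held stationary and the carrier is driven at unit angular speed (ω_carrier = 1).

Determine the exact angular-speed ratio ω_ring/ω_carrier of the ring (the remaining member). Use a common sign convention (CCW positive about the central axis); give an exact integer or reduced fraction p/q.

112/85

N_ring = 27 + 2·29 = 85
27(ω_s−ω_c) = −85(ω_r−ω_c),  ω_s=0, ω_c=1
ω_r = 1 − (27/85)(0−1) = 112/85
ω_r/ω_c = 112/85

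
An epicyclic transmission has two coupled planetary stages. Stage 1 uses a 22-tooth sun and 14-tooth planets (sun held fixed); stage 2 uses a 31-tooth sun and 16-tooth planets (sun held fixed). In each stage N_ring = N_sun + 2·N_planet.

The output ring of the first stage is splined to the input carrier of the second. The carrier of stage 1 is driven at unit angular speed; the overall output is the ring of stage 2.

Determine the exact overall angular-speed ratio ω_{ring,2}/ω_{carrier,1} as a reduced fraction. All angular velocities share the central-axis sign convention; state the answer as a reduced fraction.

376/175

Stage 1: N_ring = 22 + 2·14 = 50
Stage 1: 22(ω_s−ω_c) = −50(ω_r−ω_c),  ω_s=0, ω_c=1
Stage 1: ω_r = 1 − (22/50)(0−1) = 36/25
  ⇒ ω_r¹/ω_c¹ = 36/25
Stage 2: N_ring = 31 + 2·16 = 63
Stage 2: 31(ω_s−ω_c) = −63(ω_r−ω_c),  ω_s=0, ω_c=1
Stage 2: ω_r = 1 − (31/63)(0−1) = 94/63
  ⇒ ω_r²/ω_c² = 94/63
Coupling ω_c² = ω_r¹ ⇒ overall = 36/25 × 94/63 = 376/175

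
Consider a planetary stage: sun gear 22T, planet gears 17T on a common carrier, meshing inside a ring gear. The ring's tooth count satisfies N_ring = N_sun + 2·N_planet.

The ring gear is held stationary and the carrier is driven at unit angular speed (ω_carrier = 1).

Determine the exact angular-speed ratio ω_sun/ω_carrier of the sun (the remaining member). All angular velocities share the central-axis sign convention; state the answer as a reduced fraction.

N_ring = 22 + 2·17 = 56
22(ω_s−ω_c) = −56(ω_r−ω_c),  ω_r=0, ω_c=1
ω_s = 1 − (56/22)(0−1) = 39/11
ω_s/ω_c = 39/11

39/11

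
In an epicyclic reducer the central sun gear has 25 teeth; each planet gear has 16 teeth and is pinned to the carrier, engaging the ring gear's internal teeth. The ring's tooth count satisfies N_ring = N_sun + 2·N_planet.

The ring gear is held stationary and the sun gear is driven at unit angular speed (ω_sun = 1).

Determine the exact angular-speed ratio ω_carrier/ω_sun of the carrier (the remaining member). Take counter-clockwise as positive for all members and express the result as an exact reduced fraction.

25/82

N_ring = 25 + 2·16 = 57
25(ω_s−ω_c) = −57(ω_r−ω_c),  ω_r=0, ω_s=1
25(1−ω_c) = −57(0−ω_c)  ⇒  82ω_c = 25  ⇒  ω_c = 25/82
ω_c/ω_s = 25/82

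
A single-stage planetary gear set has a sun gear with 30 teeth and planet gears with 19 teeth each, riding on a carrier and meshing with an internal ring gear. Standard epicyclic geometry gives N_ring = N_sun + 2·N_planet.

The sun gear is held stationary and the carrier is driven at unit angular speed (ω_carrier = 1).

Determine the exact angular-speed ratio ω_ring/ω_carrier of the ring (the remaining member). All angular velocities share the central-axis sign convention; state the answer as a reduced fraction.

49/34

N_ring = 30 + 2·19 = 68
30(ω_s−ω_c) = −68(ω_r−ω_c),  ω_s=0, ω_c=1
ω_r = 1 − (30/68)(0−1) = 49/34
ω_r/ω_c = 49/34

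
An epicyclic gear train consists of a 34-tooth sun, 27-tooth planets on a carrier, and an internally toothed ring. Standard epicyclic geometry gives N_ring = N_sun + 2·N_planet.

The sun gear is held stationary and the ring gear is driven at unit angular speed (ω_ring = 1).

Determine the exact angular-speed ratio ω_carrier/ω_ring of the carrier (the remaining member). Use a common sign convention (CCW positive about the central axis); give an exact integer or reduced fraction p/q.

44/61

N_ring = 34 + 2·27 = 88
34(ω_s−ω_c) = −88(ω_r−ω_c),  ω_s=0, ω_r=1
34(0−ω_c) = −88(1−ω_c)  ⇒  122ω_c = 88  ⇒  ω_c = 44/61
ω_c/ω_r = 44/61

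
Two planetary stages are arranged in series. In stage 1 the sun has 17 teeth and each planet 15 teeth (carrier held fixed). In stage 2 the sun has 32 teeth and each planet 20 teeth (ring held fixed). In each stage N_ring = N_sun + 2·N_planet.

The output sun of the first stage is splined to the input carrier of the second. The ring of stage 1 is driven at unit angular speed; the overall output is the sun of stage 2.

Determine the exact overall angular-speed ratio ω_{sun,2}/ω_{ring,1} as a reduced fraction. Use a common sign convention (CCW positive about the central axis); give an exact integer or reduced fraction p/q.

Stage 1: N_ring = 17 + 2·15 = 47
Stage 1: 17(ω_s−ω_c) = −47(ω_r−ω_c),  ω_c=0, ω_r=1
Stage 1: ω_s = 0 − (47/17)(1−0) = -47/17
  ⇒ ω_s¹/ω_r¹ = -47/17
Stage 2: N_ring = 32 + 2·20 = 72
Stage 2: 32(ω_s−ω_c) = −72(ω_r−ω_c),  ω_r=0, ω_c=1
Stage 2: ω_s = 1 − (72/32)(0−1) = 13/4
  ⇒ ω_s²/ω_c² = 13/4
Coupling ω_c² = ω_s¹ ⇒ overall = -47/17 × 13/4 = -611/68

-611/68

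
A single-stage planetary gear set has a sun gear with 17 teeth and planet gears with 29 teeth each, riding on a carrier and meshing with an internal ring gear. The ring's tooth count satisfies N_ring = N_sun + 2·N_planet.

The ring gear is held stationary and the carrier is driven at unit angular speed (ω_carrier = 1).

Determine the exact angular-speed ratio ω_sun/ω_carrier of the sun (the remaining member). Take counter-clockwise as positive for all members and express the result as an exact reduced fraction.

N_ring = 17 + 2·29 = 75
17(ω_s−ω_c) = −75(ω_r−ω_c),  ω_r=0, ω_c=1
ω_s = 1 − (75/17)(0−1) = 92/17
ω_s/ω_c = 92/17

92/17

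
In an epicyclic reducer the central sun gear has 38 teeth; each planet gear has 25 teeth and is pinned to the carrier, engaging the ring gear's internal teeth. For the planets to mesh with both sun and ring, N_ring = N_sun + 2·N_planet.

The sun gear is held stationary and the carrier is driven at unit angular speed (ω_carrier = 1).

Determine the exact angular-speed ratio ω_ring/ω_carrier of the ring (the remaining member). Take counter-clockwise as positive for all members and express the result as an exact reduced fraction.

63/44

N_ring = 38 + 2·25 = 88
38(ω_s−ω_c) = −88(ω_r−ω_c),  ω_s=0, ω_c=1
ω_r = 1 − (38/88)(0−1) = 63/44
ω_r/ω_c = 63/44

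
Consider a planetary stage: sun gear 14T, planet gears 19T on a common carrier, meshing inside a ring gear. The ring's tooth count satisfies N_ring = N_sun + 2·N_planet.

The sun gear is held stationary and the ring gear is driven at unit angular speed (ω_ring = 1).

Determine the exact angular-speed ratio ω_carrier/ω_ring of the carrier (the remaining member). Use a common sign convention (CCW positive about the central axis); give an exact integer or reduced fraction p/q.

N_ring = 14 + 2·19 = 52
14(ω_s−ω_c) = −52(ω_r−ω_c),  ω_s=0, ω_r=1
14(0−ω_c) = −52(1−ω_c)  ⇒  66ω_c = 52  ⇒  ω_c = 26/33
ω_c/ω_r = 26/33

26/33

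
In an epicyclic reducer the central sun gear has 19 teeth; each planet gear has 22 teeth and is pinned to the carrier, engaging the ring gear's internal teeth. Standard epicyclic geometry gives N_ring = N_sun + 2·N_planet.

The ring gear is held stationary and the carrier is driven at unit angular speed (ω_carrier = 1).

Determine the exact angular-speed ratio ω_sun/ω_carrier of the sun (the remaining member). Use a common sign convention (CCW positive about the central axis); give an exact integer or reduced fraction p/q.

82/19

N_ring = 19 + 2·22 = 63
19(ω_s−ω_c) = −63(ω_r−ω_c),  ω_r=0, ω_c=1
ω_s = 1 − (63/19)(0−1) = 82/19
ω_s/ω_c = 82/19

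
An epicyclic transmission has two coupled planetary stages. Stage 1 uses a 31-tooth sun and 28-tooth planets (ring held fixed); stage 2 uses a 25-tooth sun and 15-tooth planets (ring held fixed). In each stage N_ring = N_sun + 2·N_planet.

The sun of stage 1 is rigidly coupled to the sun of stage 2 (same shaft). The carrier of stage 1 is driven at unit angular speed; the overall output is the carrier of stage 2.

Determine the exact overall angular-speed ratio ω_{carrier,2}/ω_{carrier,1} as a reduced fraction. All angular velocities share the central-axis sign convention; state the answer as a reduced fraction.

295/248

Stage 1: N_ring = 31 + 2·28 = 87
Stage 1: 31(ω_s−ω_c) = −87(ω_r−ω_c),  ω_r=0, ω_c=1
Stage 1: ω_s = 1 − (87/31)(0−1) = 118/31
  ⇒ ω_s¹/ω_c¹ = 118/31
Stage 2: N_ring = 25 + 2·15 = 55
Stage 2: 25(ω_s−ω_c) = −55(ω_r−ω_c),  ω_r=0, ω_s=1
Stage 2: 25(1−ω_c) = −55(0−ω_c)  ⇒  80ω_c = 25  ⇒  ω_c = 5/16
  ⇒ ω_c²/ω_s² = 5/16
Coupling ω_s² = ω_s¹ ⇒ overall = 118/31 × 5/16 = 295/248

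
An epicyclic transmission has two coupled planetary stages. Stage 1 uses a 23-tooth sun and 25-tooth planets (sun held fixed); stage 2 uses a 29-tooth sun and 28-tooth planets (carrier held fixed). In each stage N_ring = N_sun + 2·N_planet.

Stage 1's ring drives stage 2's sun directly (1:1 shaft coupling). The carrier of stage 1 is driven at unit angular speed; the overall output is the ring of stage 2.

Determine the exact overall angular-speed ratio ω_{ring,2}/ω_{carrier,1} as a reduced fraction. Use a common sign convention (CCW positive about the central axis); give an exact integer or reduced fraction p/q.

-2784/6205

Stage 1: N_ring = 23 + 2·25 = 73
Stage 1: 23(ω_s−ω_c) = −73(ω_r−ω_c),  ω_s=0, ω_c=1
Stage 1: ω_r = 1 − (23/73)(0−1) = 96/73
  ⇒ ω_r¹/ω_c¹ = 96/73
Stage 2: N_ring = 29 + 2·28 = 85
Stage 2: 29(ω_s−ω_c) = −85(ω_r−ω_c),  ω_c=0, ω_s=1
Stage 2: ω_r = 0 − (29/85)(1−0) = -29/85
  ⇒ ω_r²/ω_s² = -29/85
Coupling ω_s² = ω_r¹ ⇒ overall = 96/73 × -29/85 = -2784/6205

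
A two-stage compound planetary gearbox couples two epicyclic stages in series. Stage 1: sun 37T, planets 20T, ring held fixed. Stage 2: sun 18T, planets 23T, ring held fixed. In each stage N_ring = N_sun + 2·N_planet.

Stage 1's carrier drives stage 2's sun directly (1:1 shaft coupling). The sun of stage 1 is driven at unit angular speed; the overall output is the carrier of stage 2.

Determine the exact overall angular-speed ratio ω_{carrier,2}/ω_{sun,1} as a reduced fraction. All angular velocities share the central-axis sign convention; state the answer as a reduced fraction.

Stage 1: N_ring = 37 + 2·20 = 77
Stage 1: 37(ω_s−ω_c) = −77(ω_r−ω_c),  ω_r=0, ω_s=1
Stage 1: 37(1−ω_c) = −77(0−ω_c)  ⇒  114ω_c = 37  ⇒  ω_c = 37/114
  ⇒ ω_c¹/ω_s¹ = 37/114
Stage 2: N_ring = 18 + 2·23 = 64
Stage 2: 18(ω_s−ω_c) = −64(ω_r−ω_c),  ω_r=0, ω_s=1
Stage 2: 18(1−ω_c) = −64(0−ω_c)  ⇒  82ω_c = 18  ⇒  ω_c = 9/41
  ⇒ ω_c²/ω_s² = 9/41
Coupling ω_s² = ω_c¹ ⇒ overall = 37/114 × 9/41 = 111/1558

111/1558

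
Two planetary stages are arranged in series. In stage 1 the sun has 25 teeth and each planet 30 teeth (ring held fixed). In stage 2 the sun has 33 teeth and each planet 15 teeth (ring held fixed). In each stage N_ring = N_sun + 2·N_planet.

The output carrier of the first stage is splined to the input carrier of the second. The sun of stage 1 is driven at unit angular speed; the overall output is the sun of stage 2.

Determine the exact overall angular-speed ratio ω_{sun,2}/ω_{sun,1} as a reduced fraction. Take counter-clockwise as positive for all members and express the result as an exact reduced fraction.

80/121

Stage 1: N_ring = 25 + 2·30 = 85
Stage 1: 25(ω_s−ω_c) = −85(ω_r−ω_c),  ω_r=0, ω_s=1
Stage 1: 25(1−ω_c) = −85(0−ω_c)  ⇒  110ω_c = 25  ⇒  ω_c = 5/22
  ⇒ ω_c¹/ω_s¹ = 5/22
Stage 2: N_ring = 33 + 2·15 = 63
Stage 2: 33(ω_s−ω_c) = −63(ω_r−ω_c),  ω_r=0, ω_c=1
Stage 2: ω_s = 1 − (63/33)(0−1) = 32/11
  ⇒ ω_s²/ω_c² = 32/11
Coupling ω_c² = ω_c¹ ⇒ overall = 5/22 × 32/11 = 80/121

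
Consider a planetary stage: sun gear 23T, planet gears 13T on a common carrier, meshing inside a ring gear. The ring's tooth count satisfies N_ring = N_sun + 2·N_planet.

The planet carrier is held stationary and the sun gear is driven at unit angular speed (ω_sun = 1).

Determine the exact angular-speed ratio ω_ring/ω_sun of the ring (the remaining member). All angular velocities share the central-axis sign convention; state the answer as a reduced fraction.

N_ring = 23 + 2·13 = 49
23(ω_s−ω_c) = −49(ω_r−ω_c),  ω_c=0, ω_s=1
ω_r = 0 − (23/49)(1−0) = -23/49
ω_r/ω_s = -23/49

-23/49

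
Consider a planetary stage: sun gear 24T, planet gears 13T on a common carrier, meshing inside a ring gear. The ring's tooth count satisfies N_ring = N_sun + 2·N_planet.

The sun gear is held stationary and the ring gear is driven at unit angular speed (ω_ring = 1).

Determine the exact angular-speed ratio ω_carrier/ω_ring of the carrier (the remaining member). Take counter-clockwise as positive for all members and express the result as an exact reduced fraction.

N_ring = 24 + 2·13 = 50
24(ω_s−ω_c) = −50(ω_r−ω_c),  ω_s=0, ω_r=1
24(0−ω_c) = −50(1−ω_c)  ⇒  74ω_c = 50  ⇒  ω_c = 25/37
ω_c/ω_r = 25/37

25/37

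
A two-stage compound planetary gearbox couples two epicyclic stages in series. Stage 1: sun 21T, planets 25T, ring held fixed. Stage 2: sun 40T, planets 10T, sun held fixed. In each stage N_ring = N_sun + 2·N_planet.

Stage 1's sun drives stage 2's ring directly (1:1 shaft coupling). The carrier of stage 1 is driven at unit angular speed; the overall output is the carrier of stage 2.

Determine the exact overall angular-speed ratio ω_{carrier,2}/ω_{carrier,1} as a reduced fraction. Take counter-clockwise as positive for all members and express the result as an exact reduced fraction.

92/35

Stage 1: N_ring = 21 + 2·25 = 71
Stage 1: 21(ω_s−ω_c) = −71(ω_r−ω_c),  ω_r=0, ω_c=1
Stage 1: ω_s = 1 − (71/21)(0−1) = 92/21
  ⇒ ω_s¹/ω_c¹ = 92/21
Stage 2: N_ring = 40 + 2·10 = 60
Stage 2: 40(ω_s−ω_c) = −60(ω_r−ω_c),  ω_s=0, ω_r=1
Stage 2: 40(0−ω_c) = −60(1−ω_c)  ⇒  100ω_c = 60  ⇒  ω_c = 3/5
  ⇒ ω_c²/ω_r² = 3/5
Coupling ω_r² = ω_s¹ ⇒ overall = 92/21 × 3/5 = 92/35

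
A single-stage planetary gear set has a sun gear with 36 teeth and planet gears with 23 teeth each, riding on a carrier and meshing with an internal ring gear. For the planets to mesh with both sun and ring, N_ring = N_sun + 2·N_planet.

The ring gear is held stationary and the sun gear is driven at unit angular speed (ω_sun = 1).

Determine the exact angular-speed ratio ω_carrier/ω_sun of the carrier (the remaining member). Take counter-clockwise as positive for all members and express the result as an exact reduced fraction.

N_ring = 36 + 2·23 = 82
36(ω_s−ω_c) = −82(ω_r−ω_c),  ω_r=0, ω_s=1
36(1−ω_c) = −82(0−ω_c)  ⇒  118ω_c = 36  ⇒  ω_c = 18/59
ω_c/ω_s = 18/59

18/59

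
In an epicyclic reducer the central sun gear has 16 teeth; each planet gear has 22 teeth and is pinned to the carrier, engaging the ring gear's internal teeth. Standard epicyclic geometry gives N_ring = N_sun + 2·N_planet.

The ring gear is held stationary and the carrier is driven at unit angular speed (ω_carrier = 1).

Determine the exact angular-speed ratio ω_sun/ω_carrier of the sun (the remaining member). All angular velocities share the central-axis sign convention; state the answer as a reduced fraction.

19/4

N_ring = 16 + 2·22 = 60
16(ω_s−ω_c) = −60(ω_r−ω_c),  ω_r=0, ω_c=1
ω_s = 1 − (60/16)(0−1) = 19/4
ω_s/ω_c = 19/4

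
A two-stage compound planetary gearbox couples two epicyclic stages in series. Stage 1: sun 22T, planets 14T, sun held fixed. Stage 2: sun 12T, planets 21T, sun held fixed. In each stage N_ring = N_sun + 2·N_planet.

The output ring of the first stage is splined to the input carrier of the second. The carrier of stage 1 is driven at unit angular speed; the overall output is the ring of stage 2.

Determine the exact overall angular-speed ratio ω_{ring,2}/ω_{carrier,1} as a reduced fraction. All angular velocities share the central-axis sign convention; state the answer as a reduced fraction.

Stage 1: N_ring = 22 + 2·14 = 50
Stage 1: 22(ω_s−ω_c) = −50(ω_r−ω_c),  ω_s=0, ω_c=1
Stage 1: ω_r = 1 − (22/50)(0−1) = 36/25
  ⇒ ω_r¹/ω_c¹ = 36/25
Stage 2: N_ring = 12 + 2·21 = 54
Stage 2: 12(ω_s−ω_c) = −54(ω_r−ω_c),  ω_s=0, ω_c=1
Stage 2: ω_r = 1 − (12/54)(0−1) = 11/9
  ⇒ ω_r²/ω_c² = 11/9
Coupling ω_c² = ω_r¹ ⇒ overall = 36/25 × 11/9 = 44/25

44/25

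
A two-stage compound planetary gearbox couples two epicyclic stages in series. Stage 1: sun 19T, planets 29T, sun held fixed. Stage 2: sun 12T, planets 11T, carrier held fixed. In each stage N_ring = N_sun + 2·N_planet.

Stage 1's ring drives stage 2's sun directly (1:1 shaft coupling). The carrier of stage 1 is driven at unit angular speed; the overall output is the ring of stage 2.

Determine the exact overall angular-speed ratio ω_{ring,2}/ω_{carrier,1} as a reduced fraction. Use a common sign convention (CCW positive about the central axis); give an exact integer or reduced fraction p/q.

-576/1309

Stage 1: N_ring = 19 + 2·29 = 77
Stage 1: 19(ω_s−ω_c) = −77(ω_r−ω_c),  ω_s=0, ω_c=1
Stage 1: ω_r = 1 − (19/77)(0−1) = 96/77
  ⇒ ω_r¹/ω_c¹ = 96/77
Stage 2: N_ring = 12 + 2·11 = 34
Stage 2: 12(ω_s−ω_c) = −34(ω_r−ω_c),  ω_c=0, ω_s=1
Stage 2: ω_r = 0 − (12/34)(1−0) = -6/17
  ⇒ ω_r²/ω_s² = -6/17
Coupling ω_s² = ω_r¹ ⇒ overall = 96/77 × -6/17 = -576/1309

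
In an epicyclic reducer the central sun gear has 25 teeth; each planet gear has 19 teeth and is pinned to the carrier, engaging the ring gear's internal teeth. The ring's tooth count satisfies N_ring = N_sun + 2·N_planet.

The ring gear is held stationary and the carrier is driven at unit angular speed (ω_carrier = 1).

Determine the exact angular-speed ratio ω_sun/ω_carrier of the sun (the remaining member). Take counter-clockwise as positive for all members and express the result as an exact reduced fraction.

N_ring = 25 + 2·19 = 63
25(ω_s−ω_c) = −63(ω_r−ω_c),  ω_r=0, ω_c=1
ω_s = 1 − (63/25)(0−1) = 88/25
ω_s/ω_c = 88/25

88/25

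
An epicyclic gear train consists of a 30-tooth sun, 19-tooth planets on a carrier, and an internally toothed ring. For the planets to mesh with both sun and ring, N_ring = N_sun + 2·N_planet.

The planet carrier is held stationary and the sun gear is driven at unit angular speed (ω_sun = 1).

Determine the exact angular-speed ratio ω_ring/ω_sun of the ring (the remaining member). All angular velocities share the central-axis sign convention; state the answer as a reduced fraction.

-15/34

N_ring = 30 + 2·19 = 68
30(ω_s−ω_c) = −68(ω_r−ω_c),  ω_c=0, ω_s=1
ω_r = 0 − (30/68)(1−0) = -15/34
ω_r/ω_s = -15/34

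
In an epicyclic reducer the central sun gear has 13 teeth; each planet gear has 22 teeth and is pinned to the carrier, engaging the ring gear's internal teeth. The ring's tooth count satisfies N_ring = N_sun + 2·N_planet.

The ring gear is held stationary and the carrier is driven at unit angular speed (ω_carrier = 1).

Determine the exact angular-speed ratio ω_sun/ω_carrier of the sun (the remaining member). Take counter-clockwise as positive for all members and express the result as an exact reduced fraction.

70/13

N_ring = 13 + 2·22 = 57
13(ω_s−ω_c) = −57(ω_r−ω_c),  ω_r=0, ω_c=1
ω_s = 1 − (57/13)(0−1) = 70/13
ω_s/ω_c = 70/13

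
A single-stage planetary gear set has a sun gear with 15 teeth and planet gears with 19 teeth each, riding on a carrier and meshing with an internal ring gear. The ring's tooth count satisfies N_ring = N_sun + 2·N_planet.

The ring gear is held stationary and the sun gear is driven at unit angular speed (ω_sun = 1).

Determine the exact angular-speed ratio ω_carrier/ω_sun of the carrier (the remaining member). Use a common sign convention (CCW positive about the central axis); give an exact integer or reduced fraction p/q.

N_ring = 15 + 2·19 = 53
15(ω_s−ω_c) = −53(ω_r−ω_c),  ω_r=0, ω_s=1
15(1−ω_c) = −53(0−ω_c)  ⇒  68ω_c = 15  ⇒  ω_c = 15/68
ω_c/ω_s = 15/68

15/68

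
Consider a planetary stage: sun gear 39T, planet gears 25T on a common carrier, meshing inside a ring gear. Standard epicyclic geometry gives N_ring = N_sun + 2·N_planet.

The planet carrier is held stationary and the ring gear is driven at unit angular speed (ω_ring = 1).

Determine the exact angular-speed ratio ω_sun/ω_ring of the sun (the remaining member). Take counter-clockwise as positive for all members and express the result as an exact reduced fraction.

-89/39

N_ring = 39 + 2·25 = 89
39(ω_s−ω_c) = −89(ω_r−ω_c),  ω_c=0, ω_r=1
ω_s = 0 − (89/39)(1−0) = -89/39
ω_s/ω_r = -89/39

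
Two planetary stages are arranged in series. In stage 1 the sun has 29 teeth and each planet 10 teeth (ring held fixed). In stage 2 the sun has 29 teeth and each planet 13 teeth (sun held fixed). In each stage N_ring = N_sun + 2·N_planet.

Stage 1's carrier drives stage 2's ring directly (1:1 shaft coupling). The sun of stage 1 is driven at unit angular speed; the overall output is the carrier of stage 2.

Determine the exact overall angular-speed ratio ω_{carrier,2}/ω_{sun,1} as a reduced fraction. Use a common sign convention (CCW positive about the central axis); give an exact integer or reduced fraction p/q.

Stage 1: N_ring = 29 + 2·10 = 49
Stage 1: 29(ω_s−ω_c) = −49(ω_r−ω_c),  ω_r=0, ω_s=1
Stage 1: 29(1−ω_c) = −49(0−ω_c)  ⇒  78ω_c = 29  ⇒  ω_c = 29/78
  ⇒ ω_c¹/ω_s¹ = 29/78
Stage 2: N_ring = 29 + 2·13 = 55
Stage 2: 29(ω_s−ω_c) = −55(ω_r−ω_c),  ω_s=0, ω_r=1
Stage 2: 29(0−ω_c) = −55(1−ω_c)  ⇒  84ω_c = 55  ⇒  ω_c = 55/84
  ⇒ ω_c²/ω_r² = 55/84
Coupling ω_r² = ω_c¹ ⇒ overall = 29/78 × 55/84 = 1595/6552

1595/6552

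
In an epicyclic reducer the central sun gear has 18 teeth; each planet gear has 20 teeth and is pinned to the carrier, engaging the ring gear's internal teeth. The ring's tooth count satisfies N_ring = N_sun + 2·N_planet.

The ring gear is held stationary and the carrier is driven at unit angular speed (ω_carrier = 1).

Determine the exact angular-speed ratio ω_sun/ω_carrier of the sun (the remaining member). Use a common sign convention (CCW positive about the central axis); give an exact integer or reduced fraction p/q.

38/9

N_ring = 18 + 2·20 = 58
18(ω_s−ω_c) = −58(ω_r−ω_c),  ω_r=0, ω_c=1
ω_s = 1 − (58/18)(0−1) = 38/9
ω_s/ω_c = 38/9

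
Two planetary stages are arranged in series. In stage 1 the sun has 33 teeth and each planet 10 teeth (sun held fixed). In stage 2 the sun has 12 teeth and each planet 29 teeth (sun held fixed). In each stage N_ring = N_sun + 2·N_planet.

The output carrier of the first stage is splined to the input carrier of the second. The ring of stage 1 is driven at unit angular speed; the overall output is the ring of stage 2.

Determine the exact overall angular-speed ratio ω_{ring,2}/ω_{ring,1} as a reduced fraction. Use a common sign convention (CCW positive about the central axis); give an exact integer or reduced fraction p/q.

Stage 1: N_ring = 33 + 2·10 = 53
Stage 1: 33(ω_s−ω_c) = −53(ω_r−ω_c),  ω_s=0, ω_r=1
Stage 1: 33(0−ω_c) = −53(1−ω_c)  ⇒  86ω_c = 53  ⇒  ω_c = 53/86
  ⇒ ω_c¹/ω_r¹ = 53/86
Stage 2: N_ring = 12 + 2·29 = 70
Stage 2: 12(ω_s−ω_c) = −70(ω_r−ω_c),  ω_s=0, ω_c=1
Stage 2: ω_r = 1 − (12/70)(0−1) = 41/35
  ⇒ ω_r²/ω_c² = 41/35
Coupling ω_c² = ω_c¹ ⇒ overall = 53/86 × 41/35 = 2173/3010

2173/3010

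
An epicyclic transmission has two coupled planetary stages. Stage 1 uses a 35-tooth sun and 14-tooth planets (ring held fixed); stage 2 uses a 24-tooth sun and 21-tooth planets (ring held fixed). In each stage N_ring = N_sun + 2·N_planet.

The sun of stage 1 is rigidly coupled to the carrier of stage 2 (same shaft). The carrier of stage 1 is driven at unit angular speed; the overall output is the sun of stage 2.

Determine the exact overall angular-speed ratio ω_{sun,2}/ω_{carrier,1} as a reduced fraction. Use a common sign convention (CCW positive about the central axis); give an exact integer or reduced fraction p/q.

21/2

Stage 1: N_ring = 35 + 2·14 = 63
Stage 1: 35(ω_s−ω_c) = −63(ω_r−ω_c),  ω_r=0, ω_c=1
Stage 1: ω_s = 1 − (63/35)(0−1) = 14/5
  ⇒ ω_s¹/ω_c¹ = 14/5
Stage 2: N_ring = 24 + 2·21 = 66
Stage 2: 24(ω_s−ω_c) = −66(ω_r−ω_c),  ω_r=0, ω_c=1
Stage 2: ω_s = 1 − (66/24)(0−1) = 15/4
  ⇒ ω_s²/ω_c² = 15/4
Coupling ω_c² = ω_s¹ ⇒ overall = 14/5 × 15/4 = 21/2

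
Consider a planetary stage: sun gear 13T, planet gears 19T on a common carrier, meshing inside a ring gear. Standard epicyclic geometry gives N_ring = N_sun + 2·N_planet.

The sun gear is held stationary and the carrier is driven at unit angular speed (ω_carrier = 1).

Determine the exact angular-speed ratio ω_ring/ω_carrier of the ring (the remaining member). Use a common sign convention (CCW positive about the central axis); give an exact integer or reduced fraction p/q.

N_ring = 13 + 2·19 = 51
13(ω_s−ω_c) = −51(ω_r−ω_c),  ω_s=0, ω_c=1
ω_r = 1 − (13/51)(0−1) = 64/51
ω_r/ω_c = 64/51

64/51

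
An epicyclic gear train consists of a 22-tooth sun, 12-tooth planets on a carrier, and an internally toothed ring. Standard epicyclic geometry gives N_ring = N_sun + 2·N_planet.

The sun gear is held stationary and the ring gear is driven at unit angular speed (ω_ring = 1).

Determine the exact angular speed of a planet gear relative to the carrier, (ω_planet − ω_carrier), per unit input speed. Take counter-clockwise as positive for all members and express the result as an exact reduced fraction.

253/204

N_ring = 22 + 2·12 = 46
22(ω_s−ω_c) = −46(ω_r−ω_c),  ω_s=0, ω_r=1
22(0−ω_c) = −46(1−ω_c)  ⇒  68ω_c = 46  ⇒  ω_c = 23/34
sun–planet: 22·(0−23/34) = −12·(ω_p−ω_c)  ⇒  ω_p−ω_c = −(22/12)·(-23/34) = 253/204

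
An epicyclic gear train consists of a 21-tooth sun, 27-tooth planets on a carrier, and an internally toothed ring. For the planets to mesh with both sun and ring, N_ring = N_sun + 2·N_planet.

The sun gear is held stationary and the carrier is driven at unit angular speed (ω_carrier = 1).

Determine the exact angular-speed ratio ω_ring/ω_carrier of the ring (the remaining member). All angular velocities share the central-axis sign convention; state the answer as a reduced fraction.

N_ring = 21 + 2·27 = 75
21(ω_s−ω_c) = −75(ω_r−ω_c),  ω_s=0, ω_c=1
ω_r = 1 − (21/75)(0−1) = 32/25
ω_r/ω_c = 32/25

32/25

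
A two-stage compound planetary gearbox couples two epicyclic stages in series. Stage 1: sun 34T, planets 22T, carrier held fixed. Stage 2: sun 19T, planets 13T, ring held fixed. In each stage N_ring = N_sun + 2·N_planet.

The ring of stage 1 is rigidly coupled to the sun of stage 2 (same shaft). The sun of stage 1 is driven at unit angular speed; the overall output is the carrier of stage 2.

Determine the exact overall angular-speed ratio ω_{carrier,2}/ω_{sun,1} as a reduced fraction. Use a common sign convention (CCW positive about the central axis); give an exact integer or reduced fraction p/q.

-323/2496

Stage 1: N_ring = 34 + 2·22 = 78
Stage 1: 34(ω_s−ω_c) = −78(ω_r−ω_c),  ω_c=0, ω_s=1
Stage 1: ω_r = 0 − (34/78)(1−0) = -17/39
  ⇒ ω_r¹/ω_s¹ = -17/39
Stage 2: N_ring = 19 + 2·13 = 45
Stage 2: 19(ω_s−ω_c) = −45(ω_r−ω_c),  ω_r=0, ω_s=1
Stage 2: 19(1−ω_c) = −45(0−ω_c)  ⇒  64ω_c = 19  ⇒  ω_c = 19/64
  ⇒ ω_c²/ω_s² = 19/64
Coupling ω_s² = ω_r¹ ⇒ overall = -17/39 × 19/64 = -323/2496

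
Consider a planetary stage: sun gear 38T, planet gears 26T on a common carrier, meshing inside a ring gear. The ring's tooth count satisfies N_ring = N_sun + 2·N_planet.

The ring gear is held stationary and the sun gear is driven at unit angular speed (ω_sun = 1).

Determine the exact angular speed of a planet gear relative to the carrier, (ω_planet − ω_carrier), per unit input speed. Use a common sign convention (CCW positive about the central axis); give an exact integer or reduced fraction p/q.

N_ring = 38 + 2·26 = 90
38(ω_s−ω_c) = −90(ω_r−ω_c),  ω_r=0, ω_s=1
38(1−ω_c) = −90(0−ω_c)  ⇒  128ω_c = 38  ⇒  ω_c = 19/64
sun–planet: 38·(1−19/64) = −26·(ω_p−ω_c)  ⇒  ω_p−ω_c = −(38/26)·(45/64) = -855/832

-855/832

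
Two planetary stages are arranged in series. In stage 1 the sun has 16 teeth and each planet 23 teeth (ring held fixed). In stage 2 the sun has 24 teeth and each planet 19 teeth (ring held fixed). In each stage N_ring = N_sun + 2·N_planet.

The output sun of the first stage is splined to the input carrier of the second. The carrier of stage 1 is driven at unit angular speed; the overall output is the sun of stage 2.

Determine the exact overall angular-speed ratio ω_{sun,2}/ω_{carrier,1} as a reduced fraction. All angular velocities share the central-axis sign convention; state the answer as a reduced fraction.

Stage 1: N_ring = 16 + 2·23 = 62
Stage 1: 16(ω_s−ω_c) = −62(ω_r−ω_c),  ω_r=0, ω_c=1
Stage 1: ω_s = 1 − (62/16)(0−1) = 39/8
  ⇒ ω_s¹/ω_c¹ = 39/8
Stage 2: N_ring = 24 + 2·19 = 62
Stage 2: 24(ω_s−ω_c) = −62(ω_r−ω_c),  ω_r=0, ω_c=1
Stage 2: ω_s = 1 − (62/24)(0−1) = 43/12
  ⇒ ω_s²/ω_c² = 43/12
Coupling ω_c² = ω_s¹ ⇒ overall = 39/8 × 43/12 = 559/32

559/32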